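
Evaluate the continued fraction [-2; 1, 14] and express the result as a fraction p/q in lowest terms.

-16/15

a_0 = -2: -2/1
a_1 = 1: -1/1
a_2 = 14: -16/15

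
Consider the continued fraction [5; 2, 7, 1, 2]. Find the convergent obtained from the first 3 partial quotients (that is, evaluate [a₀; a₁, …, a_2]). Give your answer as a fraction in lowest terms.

82/15

a_0 = 5: 5/1
a_1 = 2: 11/2
a_2 = 7: 82/15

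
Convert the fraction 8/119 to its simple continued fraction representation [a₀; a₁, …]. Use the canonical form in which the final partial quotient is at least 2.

Run the Euclidean algorithm, recording each quotient:
⌊8/119⌋ = 0, remainder 8
⌊119/8⌋ = 14, remainder 7
⌊8/7⌋ = 1, remainder 1
⌊7/1⌋ = 7, remainder 0

[0; 14, 1, 7]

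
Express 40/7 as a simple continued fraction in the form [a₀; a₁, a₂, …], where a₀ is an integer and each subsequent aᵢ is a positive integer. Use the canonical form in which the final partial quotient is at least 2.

40 ÷ 7 → quotient 5, remainder 5
7 ÷ 5 → quotient 1, remainder 2
5 ÷ 2 → quotient 2, remainder 1
2 ÷ 1 → quotient 2, remainder 0

[5; 1, 2, 2]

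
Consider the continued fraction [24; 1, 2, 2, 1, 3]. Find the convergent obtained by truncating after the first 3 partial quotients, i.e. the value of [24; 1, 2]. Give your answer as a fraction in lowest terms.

74/3

Collapse the nested fraction from the inside out:
Start with 2.
1 + 1/(2/1) = 1 + 1/2 = 3/2
24 + 1/(3/2) = 24 + 2/3 = 74/3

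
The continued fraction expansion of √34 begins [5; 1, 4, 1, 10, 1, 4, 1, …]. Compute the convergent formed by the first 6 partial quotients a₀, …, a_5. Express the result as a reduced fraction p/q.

Start with 1.
10 + 1/(1/1) = 10 + 1/1 = 11/1
1 + 1/(11/1) = 1 + 1/11 = 12/11
4 + 1/(12/11) = 4 + 11/12 = 59/12
1 + 1/(59/12) = 1 + 12/59 = 71/59
5 + 1/(71/59) = 5 + 59/71 = 414/71

414/71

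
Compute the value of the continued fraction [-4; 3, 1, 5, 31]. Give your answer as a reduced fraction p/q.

-2681/717

Compute successive convergents:
a_0 = -4: -4/1
a_1 = 3: -11/3
a_2 = 1: -15/4
a_3 = 5: -86/23
a_4 = 31: -2681/717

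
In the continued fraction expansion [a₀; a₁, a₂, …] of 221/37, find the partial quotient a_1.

221 ÷ 37 → quotient 5, remainder 36
37 ÷ 36 → quotient 1, remainder 1

1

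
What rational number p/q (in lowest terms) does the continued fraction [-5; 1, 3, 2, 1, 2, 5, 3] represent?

-2533/599

a_0 = -5: -5/1
a_1 = 1: -4/1
a_2 = 3: -17/4
a_3 = 2: -38/9
a_4 = 1: -55/13
a_5 = 2: -148/35
a_6 = 5: -795/188
a_7 = 3: -2533/599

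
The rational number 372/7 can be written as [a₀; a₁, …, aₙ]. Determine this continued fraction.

[53; 7]

Apply division with remainder until the remainder is 0:
372 = 53·7 + 1, so a_0 = 53
7 = 7·1 + 0, so a_1 = 7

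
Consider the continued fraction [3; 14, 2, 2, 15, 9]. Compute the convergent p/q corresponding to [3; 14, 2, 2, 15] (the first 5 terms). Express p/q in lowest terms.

Start with 15.
2 + 1/(15/1) = 2 + 1/15 = 31/15
2 + 1/(31/15) = 2 + 15/31 = 77/31
14 + 1/(77/31) = 14 + 31/77 = 1109/77
3 + 1/(1109/77) = 3 + 77/1109 = 3404/1109

3404/1109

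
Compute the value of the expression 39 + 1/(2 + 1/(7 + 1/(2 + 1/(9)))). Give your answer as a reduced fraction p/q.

11959/303

Start with 9.
2 + 1/(9/1) = 2 + 1/9 = 19/9
7 + 1/(19/9) = 7 + 9/19 = 142/19
2 + 1/(142/19) = 2 + 19/142 = 303/142
39 + 1/(303/142) = 39 + 142/303 = 11959/303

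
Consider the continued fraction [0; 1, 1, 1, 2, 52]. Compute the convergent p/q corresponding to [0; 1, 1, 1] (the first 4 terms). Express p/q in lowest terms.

2/3

Work from the innermost term outward:
Start with 1.
1 + 1/(1/1) = 1 + 1/1 = 2/1
1 + 1/(2/1) = 1 + 1/2 = 3/2
0 + 1/(3/2) = 0 + 2/3 = 2/3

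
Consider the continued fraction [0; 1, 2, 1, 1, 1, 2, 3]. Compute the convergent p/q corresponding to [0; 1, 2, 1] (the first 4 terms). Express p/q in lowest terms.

3/4

Build up convergents one term at a time:
a_0 = 0: 0/1
a_1 = 1: 1/1
a_2 = 2: 2/3
a_3 = 1: 3/4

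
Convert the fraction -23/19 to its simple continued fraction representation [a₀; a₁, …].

[-2; 1, 3, 1, 3]

Repeatedly divide and take the remainder:
⌊-23/19⌋ = -2, remainder 15
⌊19/15⌋ = 1, remainder 4
⌊15/4⌋ = 3, remainder 3
⌊4/3⌋ = 1, remainder 1
⌊3/1⌋ = 3, remainder 0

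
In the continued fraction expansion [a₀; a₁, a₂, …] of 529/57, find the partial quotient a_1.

3

529 ÷ 57 → quotient 9, remainder 16
57 ÷ 16 → quotient 3, remainder 9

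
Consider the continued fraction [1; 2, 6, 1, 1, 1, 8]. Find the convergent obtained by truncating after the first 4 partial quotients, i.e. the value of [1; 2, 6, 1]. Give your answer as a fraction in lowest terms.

Work from the innermost term outward:
Start with 1.
6 + 1/(1/1) = 6 + 1/1 = 7/1
2 + 1/(7/1) = 2 + 1/7 = 15/7
1 + 1/(15/7) = 1 + 7/15 = 22/15

22/15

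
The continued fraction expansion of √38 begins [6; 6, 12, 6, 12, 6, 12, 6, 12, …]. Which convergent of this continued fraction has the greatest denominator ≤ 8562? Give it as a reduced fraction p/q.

33294/5401

a_0 = 6: 6/1  (≤ bound)
a_1 = 6: 37/6  (≤ bound)
a_2 = 12: 450/73  (≤ bound)
a_3 = 6: 2737/444  (≤ bound)
a_4 = 12: 33294/5401  (≤ bound)
a_5 = 6: 202501/32850  (> 8562, stop)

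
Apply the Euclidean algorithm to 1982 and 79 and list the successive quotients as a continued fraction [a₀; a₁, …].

Run the Euclidean algorithm, recording each quotient:
⌊1982/79⌋ = 25, remainder 7
⌊79/7⌋ = 11, remainder 2
⌊7/2⌋ = 3, remainder 1
⌊2/1⌋ = 2, remainder 0

[25; 11, 3, 2]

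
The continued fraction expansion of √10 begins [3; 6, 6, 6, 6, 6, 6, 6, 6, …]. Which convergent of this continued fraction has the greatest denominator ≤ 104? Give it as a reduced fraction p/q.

List convergents until the denominator exceeds the bound:
a_0 = 3: 3/1  (≤ bound)
a_1 = 6: 19/6  (≤ bound)
a_2 = 6: 117/37  (≤ bound)
a_3 = 6: 721/228  (> 104, stop)

117/37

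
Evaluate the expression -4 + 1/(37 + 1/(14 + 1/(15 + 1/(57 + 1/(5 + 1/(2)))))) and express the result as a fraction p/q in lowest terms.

-19570115/4925747

Work from the innermost term outward:
Start with 2.
5 + 1/(2/1) = 5 + 1/2 = 11/2
57 + 1/(11/2) = 57 + 2/11 = 629/11
15 + 1/(629/11) = 15 + 11/629 = 9446/629
14 + 1/(9446/629) = 14 + 629/9446 = 132873/9446
37 + 1/(132873/9446) = 37 + 9446/132873 = 4925747/132873
-4 + 1/(4925747/132873) = -4 + 132873/4925747 = -19570115/4925747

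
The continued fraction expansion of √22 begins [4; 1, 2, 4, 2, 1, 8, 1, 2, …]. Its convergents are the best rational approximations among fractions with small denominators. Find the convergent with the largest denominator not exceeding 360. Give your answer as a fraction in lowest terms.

a_0 = 4: 4/1  (≤ bound)
a_1 = 1: 5/1  (≤ bound)
a_2 = 2: 14/3  (≤ bound)
a_3 = 4: 61/13  (≤ bound)
a_4 = 2: 136/29  (≤ bound)
a_5 = 1: 197/42  (≤ bound)
a_6 = 8: 1712/365  (> 360, stop)

197/42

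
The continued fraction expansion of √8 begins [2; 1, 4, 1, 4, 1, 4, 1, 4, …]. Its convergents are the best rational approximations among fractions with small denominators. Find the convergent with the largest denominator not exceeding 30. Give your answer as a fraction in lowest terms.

82/29

a_0 = 2: 2/1  (≤ bound)
a_1 = 1: 3/1  (≤ bound)
a_2 = 4: 14/5  (≤ bound)
a_3 = 1: 17/6  (≤ bound)
a_4 = 4: 82/29  (≤ bound)
a_5 = 1: 99/35  (> 30, stop)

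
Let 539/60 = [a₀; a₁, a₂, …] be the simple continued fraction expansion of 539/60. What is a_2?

⌊539/60⌋ = 8, remainder 59
⌊60/59⌋ = 1, remainder 1
⌊59/1⌋ = 59, remainder 0

59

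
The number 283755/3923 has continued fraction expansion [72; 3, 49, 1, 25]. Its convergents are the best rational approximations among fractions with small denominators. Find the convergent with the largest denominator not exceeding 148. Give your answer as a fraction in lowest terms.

a_0 = 72: 72/1  (≤ bound)
a_1 = 3: 217/3  (≤ bound)
a_2 = 49: 10705/148  (≤ bound)
a_3 = 1: 10922/151  (> 148, stop)

10705/148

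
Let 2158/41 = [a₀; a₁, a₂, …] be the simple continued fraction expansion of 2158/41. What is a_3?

1

Run the Euclidean algorithm, recording each quotient:
⌊2158/41⌋ = 52, remainder 26
⌊41/26⌋ = 1, remainder 15
⌊26/15⌋ = 1, remainder 11
⌊15/11⌋ = 1, remainder 4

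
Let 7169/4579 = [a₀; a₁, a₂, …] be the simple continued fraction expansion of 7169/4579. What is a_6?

3

7169 = 1·4579 + 2590, so a_0 = 1
4579 = 1·2590 + 1989, so a_1 = 1
2590 = 1·1989 + 601, so a_2 = 1
1989 = 3·601 + 186, so a_3 = 3
601 = 3·186 + 43, so a_4 = 3
186 = 4·43 + 14, so a_5 = 4
43 = 3·14 + 1, so a_6 = 3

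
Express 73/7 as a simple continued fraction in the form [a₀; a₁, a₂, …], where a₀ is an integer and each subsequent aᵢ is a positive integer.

⌊73/7⌋ = 10, remainder 3
⌊7/3⌋ = 2, remainder 1
⌊3/1⌋ = 3, remainder 0

[10; 2, 3]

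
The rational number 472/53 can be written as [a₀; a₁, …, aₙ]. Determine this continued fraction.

Run the Euclidean algorithm, recording each quotient:
⌊472/53⌋ = 8, remainder 48
⌊53/48⌋ = 1, remainder 5
⌊48/5⌋ = 9, remainder 3
⌊5/3⌋ = 1, remainder 2
⌊3/2⌋ = 1, remainder 1
⌊2/1⌋ = 2, remainder 0

[8; 1, 9, 1, 1, 2]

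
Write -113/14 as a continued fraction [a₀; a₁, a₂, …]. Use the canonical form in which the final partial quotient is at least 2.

Run the Euclidean algorithm, recording each quotient:
-113 = -9·14 + 13, so a_0 = -9
14 = 1·13 + 1, so a_1 = 1
13 = 13·1 + 0, so a_2 = 13

[-9; 1, 13]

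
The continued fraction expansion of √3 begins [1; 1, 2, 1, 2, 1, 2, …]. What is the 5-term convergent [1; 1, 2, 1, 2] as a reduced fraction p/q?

19/11

a_0 = 1: 1/1
a_1 = 1: 2/1
a_2 = 2: 5/3
a_3 = 1: 7/4
a_4 = 2: 19/11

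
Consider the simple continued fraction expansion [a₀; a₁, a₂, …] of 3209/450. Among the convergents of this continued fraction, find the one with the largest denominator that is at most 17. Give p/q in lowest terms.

List convergents until the denominator exceeds the bound:
a_0 = 7: 7/1  (≤ bound)
a_1 = 7: 50/7  (≤ bound)
a_2 = 1: 57/8  (≤ bound)
a_3 = 1: 107/15  (≤ bound)
a_4 = 1: 164/23  (> 17, stop)

107/15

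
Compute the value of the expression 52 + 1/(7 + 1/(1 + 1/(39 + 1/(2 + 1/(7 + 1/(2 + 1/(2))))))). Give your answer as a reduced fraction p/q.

Use the convergent recurrence hₖ = aₖ·hₖ₋₁ + hₖ₋₂ (and likewise for the denominators kₖ):
a_0 = 52: 52/1
a_1 = 7: 365/7
a_2 = 1: 417/8
a_3 = 39: 16628/319
a_4 = 2: 33673/646
a_5 = 7: 252339/4841
a_6 = 2: 538351/10328
a_7 = 2: 1329041/25497

1329041/25497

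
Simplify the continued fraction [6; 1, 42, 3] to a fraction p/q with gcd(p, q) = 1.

907/130

a_0 = 6: 6/1
a_1 = 1: 7/1
a_2 = 42: 300/43
a_3 = 3: 907/130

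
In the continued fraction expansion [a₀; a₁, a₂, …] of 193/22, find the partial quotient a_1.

193 = 8·22 + 17, so a_0 = 8
22 = 1·17 + 5, so a_1 = 1

1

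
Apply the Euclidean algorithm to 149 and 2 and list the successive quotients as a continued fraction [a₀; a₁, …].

149 ÷ 2 → quotient 74, remainder 1
2 ÷ 1 → quotient 2, remainder 0

[74; 2]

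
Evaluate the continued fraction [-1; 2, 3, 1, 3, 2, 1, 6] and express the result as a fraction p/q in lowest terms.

-415/743

Start with 6.
1 + 1/(6/1) = 1 + 1/6 = 7/6
2 + 1/(7/6) = 2 + 6/7 = 20/7
3 + 1/(20/7) = 3 + 7/20 = 67/20
1 + 1/(67/20) = 1 + 20/67 = 87/67
3 + 1/(87/67) = 3 + 67/87 = 328/87
2 + 1/(328/87) = 2 + 87/328 = 743/328
-1 + 1/(743/328) = -1 + 328/743 = -415/743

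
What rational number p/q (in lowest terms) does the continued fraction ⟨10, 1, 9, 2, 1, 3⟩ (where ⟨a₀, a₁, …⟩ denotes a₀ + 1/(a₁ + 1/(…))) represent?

Collapse the nested fraction from the inside out:
Start with 3.
1 + 1/(3/1) = 1 + 1/3 = 4/3
2 + 1/(4/3) = 2 + 3/4 = 11/4
9 + 1/(11/4) = 9 + 4/11 = 103/11
1 + 1/(103/11) = 1 + 11/103 = 114/103
10 + 1/(114/103) = 10 + 103/114 = 1243/114

1243/114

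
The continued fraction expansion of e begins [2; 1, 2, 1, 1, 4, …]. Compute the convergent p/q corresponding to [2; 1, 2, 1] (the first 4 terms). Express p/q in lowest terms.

11/4

Compute successive convergents:
a_0 = 2: 2/1
a_1 = 1: 3/1
a_2 = 2: 8/3
a_3 = 1: 11/4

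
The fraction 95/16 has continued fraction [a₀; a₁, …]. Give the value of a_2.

15

Repeatedly divide and take the remainder:
⌊95/16⌋ = 5, remainder 15
⌊16/15⌋ = 1, remainder 1
⌊15/1⌋ = 15, remainder 0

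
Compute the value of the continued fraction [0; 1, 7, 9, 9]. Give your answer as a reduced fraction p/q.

Start with 9.
9 + 1/(9/1) = 9 + 1/9 = 82/9
7 + 1/(82/9) = 7 + 9/82 = 583/82
1 + 1/(583/82) = 1 + 82/583 = 665/583
0 + 1/(665/583) = 0 + 583/665 = 583/665

583/665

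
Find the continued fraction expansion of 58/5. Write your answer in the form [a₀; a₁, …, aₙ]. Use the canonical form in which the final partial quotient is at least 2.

[11; 1, 1, 2]

Apply division with remainder until the remainder is 0:
58 ÷ 5 → quotient 11, remainder 3
5 ÷ 3 → quotient 1, remainder 2
3 ÷ 2 → quotient 1, remainder 1
2 ÷ 1 → quotient 2, remainder 0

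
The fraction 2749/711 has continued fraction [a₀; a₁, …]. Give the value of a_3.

2749 ÷ 711 → quotient 3, remainder 616
711 ÷ 616 → quotient 1, remainder 95
616 ÷ 95 → quotient 6, remainder 46
95 ÷ 46 → quotient 2, remainder 3

2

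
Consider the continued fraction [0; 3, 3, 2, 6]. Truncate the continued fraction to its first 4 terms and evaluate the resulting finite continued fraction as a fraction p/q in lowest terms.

Use the convergent recurrence hₖ = aₖ·hₖ₋₁ + hₖ₋₂ (and likewise for the denominators kₖ):
a_0 = 0: 0/1
a_1 = 3: 1/3
a_2 = 3: 3/10
a_3 = 2: 7/23

7/23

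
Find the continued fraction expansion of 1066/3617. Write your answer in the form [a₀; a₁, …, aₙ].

Apply division with remainder until the remainder is 0:
1066 ÷ 3617 → quotient 0, remainder 1066
3617 ÷ 1066 → quotient 3, remainder 419
1066 ÷ 419 → quotient 2, remainder 228
419 ÷ 228 → quotient 1, remainder 191
228 ÷ 191 → quotient 1, remainder 37
191 ÷ 37 → quotient 5, remainder 6
37 ÷ 6 → quotient 6, remainder 1
6 ÷ 1 → quotient 6, remainder 0

[0; 3, 2, 1, 1, 5, 6, 6]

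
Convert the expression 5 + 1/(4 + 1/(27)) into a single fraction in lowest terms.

Work from the innermost term outward:
Start with 27.
4 + 1/(27/1) = 4 + 1/27 = 109/27
5 + 1/(109/27) = 5 + 27/109 = 572/109

572/109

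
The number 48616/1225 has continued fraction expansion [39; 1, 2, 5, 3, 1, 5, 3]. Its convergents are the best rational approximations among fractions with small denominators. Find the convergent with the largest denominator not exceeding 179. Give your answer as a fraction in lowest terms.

List convergents until the denominator exceeds the bound:
a_0 = 39: 39/1  (≤ bound)
a_1 = 1: 40/1  (≤ bound)
a_2 = 2: 119/3  (≤ bound)
a_3 = 5: 635/16  (≤ bound)
a_4 = 3: 2024/51  (≤ bound)
a_5 = 1: 2659/67  (≤ bound)
a_6 = 5: 15319/386  (> 179, stop)

2659/67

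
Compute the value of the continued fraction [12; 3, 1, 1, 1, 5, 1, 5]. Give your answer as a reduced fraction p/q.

5241/427

a_0 = 12: 12/1
a_1 = 3: 37/3
a_2 = 1: 49/4
a_3 = 1: 86/7
a_4 = 1: 135/11
a_5 = 5: 761/62
a_6 = 1: 896/73
a_7 = 5: 5241/427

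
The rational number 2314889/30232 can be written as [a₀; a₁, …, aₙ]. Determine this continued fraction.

[76; 1, 1, 3, 33, 5, 6, 4]

⌊2314889/30232⌋ = 76, remainder 17257
⌊30232/17257⌋ = 1, remainder 12975
⌊17257/12975⌋ = 1, remainder 4282
⌊12975/4282⌋ = 3, remainder 129
⌊4282/129⌋ = 33, remainder 25
⌊129/25⌋ = 5, remainder 4
⌊25/4⌋ = 6, remainder 1
⌊4/1⌋ = 4, remainder 0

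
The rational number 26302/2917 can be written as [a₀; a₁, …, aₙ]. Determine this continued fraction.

[9; 59, 1, 1, 7, 1, 2]

Repeatedly divide and take the remainder:
26302 = 9·2917 + 49, so a_0 = 9
2917 = 59·49 + 26, so a_1 = 59
49 = 1·26 + 23, so a_2 = 1
26 = 1·23 + 3, so a_3 = 1
23 = 7·3 + 2, so a_4 = 7
3 = 1·2 + 1, so a_5 = 1
2 = 2·1 + 0, so a_6 = 2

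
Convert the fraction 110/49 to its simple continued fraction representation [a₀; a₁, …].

[2; 4, 12]

110 ÷ 49 → quotient 2, remainder 12
49 ÷ 12 → quotient 4, remainder 1
12 ÷ 1 → quotient 12, remainder 0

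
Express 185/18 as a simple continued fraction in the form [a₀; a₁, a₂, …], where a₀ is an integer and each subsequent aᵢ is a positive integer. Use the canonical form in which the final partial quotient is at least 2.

[10; 3, 1, 1, 2]

Run the Euclidean algorithm, recording each quotient:
185 ÷ 18 → quotient 10, remainder 5
18 ÷ 5 → quotient 3, remainder 3
5 ÷ 3 → quotient 1, remainder 2
3 ÷ 2 → quotient 1, remainder 1
2 ÷ 1 → quotient 2, remainder 0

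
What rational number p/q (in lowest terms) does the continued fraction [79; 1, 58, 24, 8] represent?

911407/11395

Start with 8.
24 + 1/(8/1) = 24 + 1/8 = 193/8
58 + 1/(193/8) = 58 + 8/193 = 11202/193
1 + 1/(11202/193) = 1 + 193/11202 = 11395/11202
79 + 1/(11395/11202) = 79 + 11202/11395 = 911407/11395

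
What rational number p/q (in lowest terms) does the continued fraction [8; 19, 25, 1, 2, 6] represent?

Start with 6.
2 + 1/(6/1) = 2 + 1/6 = 13/6
1 + 1/(13/6) = 1 + 6/13 = 19/13
25 + 1/(19/13) = 25 + 13/19 = 488/19
19 + 1/(488/19) = 19 + 19/488 = 9291/488
8 + 1/(9291/488) = 8 + 488/9291 = 74816/9291

74816/9291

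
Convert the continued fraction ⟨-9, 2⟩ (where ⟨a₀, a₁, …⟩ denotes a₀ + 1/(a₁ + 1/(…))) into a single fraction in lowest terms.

-17/2

Starting at the tail and folding back:
Start with 2.
-9 + 1/(2/1) = -9 + 1/2 = -17/2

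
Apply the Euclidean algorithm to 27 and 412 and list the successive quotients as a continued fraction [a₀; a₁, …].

[0; 15, 3, 1, 6]

Apply division with remainder until the remainder is 0:
27 = 0·412 + 27, so a_0 = 0
412 = 15·27 + 7, so a_1 = 15
27 = 3·7 + 6, so a_2 = 3
7 = 1·6 + 1, so a_3 = 1
6 = 6·1 + 0, so a_4 = 6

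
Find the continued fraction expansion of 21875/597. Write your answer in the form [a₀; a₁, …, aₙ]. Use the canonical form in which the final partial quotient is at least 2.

21875 = 36·597 + 383, so a_0 = 36
597 = 1·383 + 214, so a_1 = 1
383 = 1·214 + 169, so a_2 = 1
214 = 1·169 + 45, so a_3 = 1
169 = 3·45 + 34, so a_4 = 3
45 = 1·34 + 11, so a_5 = 1
34 = 3·11 + 1, so a_6 = 3
11 = 11·1 + 0, so a_7 = 11

[36; 1, 1, 1, 3, 1, 3, 11]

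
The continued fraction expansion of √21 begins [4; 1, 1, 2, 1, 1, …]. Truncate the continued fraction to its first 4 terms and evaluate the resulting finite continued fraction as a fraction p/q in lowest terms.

Start with 2.
1 + 1/(2/1) = 1 + 1/2 = 3/2
1 + 1/(3/2) = 1 + 2/3 = 5/3
4 + 1/(5/3) = 4 + 3/5 = 23/5

23/5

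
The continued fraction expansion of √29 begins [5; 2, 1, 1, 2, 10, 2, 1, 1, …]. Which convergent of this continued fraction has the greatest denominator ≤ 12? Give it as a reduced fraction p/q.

List convergents until the denominator exceeds the bound:
a_0 = 5: 5/1  (≤ bound)
a_1 = 2: 11/2  (≤ bound)
a_2 = 1: 16/3  (≤ bound)
a_3 = 1: 27/5  (≤ bound)
a_4 = 2: 70/13  (> 12, stop)

27/5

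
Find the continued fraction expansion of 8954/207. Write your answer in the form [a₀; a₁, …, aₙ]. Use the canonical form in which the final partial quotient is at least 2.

8954 = 43·207 + 53, so a_0 = 43
207 = 3·53 + 48, so a_1 = 3
53 = 1·48 + 5, so a_2 = 1
48 = 9·5 + 3, so a_3 = 9
5 = 1·3 + 2, so a_4 = 1
3 = 1·2 + 1, so a_5 = 1
2 = 2·1 + 0, so a_6 = 2

[43; 3, 1, 9, 1, 1, 2]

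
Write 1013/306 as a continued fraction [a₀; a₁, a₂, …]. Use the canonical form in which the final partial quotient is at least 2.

⌊1013/306⌋ = 3, remainder 95
⌊306/95⌋ = 3, remainder 21
⌊95/21⌋ = 4, remainder 11
⌊21/11⌋ = 1, remainder 10
⌊11/10⌋ = 1, remainder 1
⌊10/1⌋ = 10, remainder 0

[3; 3, 4, 1, 1, 10]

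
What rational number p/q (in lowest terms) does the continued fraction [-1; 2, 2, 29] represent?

-88/147

a_0 = -1: -1/1
a_1 = 2: -1/2
a_2 = 2: -3/5
a_3 = 29: -88/147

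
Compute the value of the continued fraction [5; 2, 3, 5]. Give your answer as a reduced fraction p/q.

Start with 5.
3 + 1/(5/1) = 3 + 1/5 = 16/5
2 + 1/(16/5) = 2 + 5/16 = 37/16
5 + 1/(37/16) = 5 + 16/37 = 201/37

201/37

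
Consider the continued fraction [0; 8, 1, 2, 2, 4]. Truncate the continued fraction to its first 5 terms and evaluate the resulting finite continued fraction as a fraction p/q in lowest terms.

7/61

Start with 2.
2 + 1/(2/1) = 2 + 1/2 = 5/2
1 + 1/(5/2) = 1 + 2/5 = 7/5
8 + 1/(7/5) = 8 + 5/7 = 61/7
0 + 1/(61/7) = 0 + 7/61 = 7/61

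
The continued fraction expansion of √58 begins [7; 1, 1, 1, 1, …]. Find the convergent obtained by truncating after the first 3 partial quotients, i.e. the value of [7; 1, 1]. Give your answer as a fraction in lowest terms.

Collapse the nested fraction from the inside out:
Start with 1.
1 + 1/(1/1) = 1 + 1/1 = 2/1
7 + 1/(2/1) = 7 + 1/2 = 15/2

15/2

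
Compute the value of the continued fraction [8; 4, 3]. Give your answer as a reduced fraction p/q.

a_0 = 8: 8/1
a_1 = 4: 33/4
a_2 = 3: 107/13

107/13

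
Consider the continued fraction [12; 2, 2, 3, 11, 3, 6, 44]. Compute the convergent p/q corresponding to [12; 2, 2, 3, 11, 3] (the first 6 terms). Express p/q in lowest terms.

Start with 3.
11 + 1/(3/1) = 11 + 1/3 = 34/3
3 + 1/(34/3) = 3 + 3/34 = 105/34
2 + 1/(105/34) = 2 + 34/105 = 244/105
2 + 1/(244/105) = 2 + 105/244 = 593/244
12 + 1/(593/244) = 12 + 244/593 = 7360/593

7360/593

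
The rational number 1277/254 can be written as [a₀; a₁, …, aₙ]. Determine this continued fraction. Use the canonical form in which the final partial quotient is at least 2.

[5; 36, 3, 2]

1277 ÷ 254 → quotient 5, remainder 7
254 ÷ 7 → quotient 36, remainder 2
7 ÷ 2 → quotient 3, remainder 1
2 ÷ 1 → quotient 2, remainder 0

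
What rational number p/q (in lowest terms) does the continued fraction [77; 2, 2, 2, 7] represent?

6890/89

Use the convergent recurrence hₖ = aₖ·hₖ₋₁ + hₖ₋₂ (and likewise for the denominators kₖ):
a_0 = 77: 77/1
a_1 = 2: 155/2
a_2 = 2: 387/5
a_3 = 2: 929/12
a_4 = 7: 6890/89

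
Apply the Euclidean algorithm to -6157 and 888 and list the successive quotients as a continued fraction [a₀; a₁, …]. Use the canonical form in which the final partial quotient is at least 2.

Repeatedly divide and take the remainder:
-6157 = -7·888 + 59, so a_0 = -7
888 = 15·59 + 3, so a_1 = 15
59 = 19·3 + 2, so a_2 = 19
3 = 1·2 + 1, so a_3 = 1
2 = 2·1 + 0, so a_4 = 2

[-7; 15, 19, 1, 2]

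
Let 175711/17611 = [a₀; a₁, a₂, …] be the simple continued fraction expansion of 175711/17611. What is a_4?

3

175711 = 9·17611 + 17212, so a_0 = 9
17611 = 1·17212 + 399, so a_1 = 1
17212 = 43·399 + 55, so a_2 = 43
399 = 7·55 + 14, so a_3 = 7
55 = 3·14 + 13, so a_4 = 3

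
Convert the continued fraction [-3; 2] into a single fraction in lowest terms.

-5/2

Use the convergent recurrence hₖ = aₖ·hₖ₋₁ + hₖ₋₂ (and likewise for the denominators kₖ):
a_0 = -3: -3/1
a_1 = 2: -5/2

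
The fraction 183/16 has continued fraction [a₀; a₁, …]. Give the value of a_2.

⌊183/16⌋ = 11, remainder 7
⌊16/7⌋ = 2, remainder 2
⌊7/2⌋ = 3, remainder 1

3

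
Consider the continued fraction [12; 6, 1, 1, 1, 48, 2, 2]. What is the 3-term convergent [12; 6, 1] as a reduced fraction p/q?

Start with 1.
6 + 1/(1/1) = 6 + 1/1 = 7/1
12 + 1/(7/1) = 12 + 1/7 = 85/7

85/7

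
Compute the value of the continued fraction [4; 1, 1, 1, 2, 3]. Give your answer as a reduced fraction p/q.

Start with 3.
2 + 1/(3/1) = 2 + 1/3 = 7/3
1 + 1/(7/3) = 1 + 3/7 = 10/7
1 + 1/(10/7) = 1 + 7/10 = 17/10
1 + 1/(17/10) = 1 + 10/17 = 27/17
4 + 1/(27/17) = 4 + 17/27 = 125/27

125/27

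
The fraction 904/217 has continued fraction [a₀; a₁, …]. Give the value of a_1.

6

Run the Euclidean algorithm, recording each quotient:
904 ÷ 217 → quotient 4, remainder 36
217 ÷ 36 → quotient 6, remainder 1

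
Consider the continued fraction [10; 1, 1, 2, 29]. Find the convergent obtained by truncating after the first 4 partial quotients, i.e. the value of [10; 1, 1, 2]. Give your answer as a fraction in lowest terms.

Build up convergents one term at a time:
a_0 = 10: 10/1
a_1 = 1: 11/1
a_2 = 1: 21/2
a_3 = 2: 53/5

53/5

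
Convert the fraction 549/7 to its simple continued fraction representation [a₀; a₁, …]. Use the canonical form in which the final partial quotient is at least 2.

⌊549/7⌋ = 78, remainder 3
⌊7/3⌋ = 2, remainder 1
⌊3/1⌋ = 3, remainder 0

[78; 2, 3]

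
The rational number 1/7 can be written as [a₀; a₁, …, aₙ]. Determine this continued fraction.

[0; 7]

Run the Euclidean algorithm, recording each quotient:
1 = 0·7 + 1, so a_0 = 0
7 = 7·1 + 0, so a_1 = 7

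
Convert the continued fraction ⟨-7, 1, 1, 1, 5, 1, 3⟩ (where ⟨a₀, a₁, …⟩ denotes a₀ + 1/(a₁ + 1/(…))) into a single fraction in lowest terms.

Use the convergent recurrence hₖ = aₖ·hₖ₋₁ + hₖ₋₂ (and likewise for the denominators kₖ):
a_0 = -7: -7/1
a_1 = 1: -6/1
a_2 = 1: -13/2
a_3 = 1: -19/3
a_4 = 5: -108/17
a_5 = 1: -127/20
a_6 = 3: -489/77

-489/77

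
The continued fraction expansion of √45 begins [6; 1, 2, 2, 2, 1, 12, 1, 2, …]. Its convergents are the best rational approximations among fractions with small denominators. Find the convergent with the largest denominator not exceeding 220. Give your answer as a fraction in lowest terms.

a_0 = 6: 6/1  (≤ bound)
a_1 = 1: 7/1  (≤ bound)
a_2 = 2: 20/3  (≤ bound)
a_3 = 2: 47/7  (≤ bound)
a_4 = 2: 114/17  (≤ bound)
a_5 = 1: 161/24  (≤ bound)
a_6 = 12: 2046/305  (> 220, stop)

161/24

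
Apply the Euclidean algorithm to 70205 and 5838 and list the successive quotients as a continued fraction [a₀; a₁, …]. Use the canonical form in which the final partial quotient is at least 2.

70205 = 12·5838 + 149, so a_0 = 12
5838 = 39·149 + 27, so a_1 = 39
149 = 5·27 + 14, so a_2 = 5
27 = 1·14 + 13, so a_3 = 1
14 = 1·13 + 1, so a_4 = 1
13 = 13·1 + 0, so a_5 = 13

[12; 39, 5, 1, 1, 13]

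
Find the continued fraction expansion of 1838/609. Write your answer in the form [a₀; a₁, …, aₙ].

[3; 55, 2, 1, 3]

Run the Euclidean algorithm, recording each quotient:
1838 ÷ 609 → quotient 3, remainder 11
609 ÷ 11 → quotient 55, remainder 4
11 ÷ 4 → quotient 2, remainder 3
4 ÷ 3 → quotient 1, remainder 1
3 ÷ 1 → quotient 3, remainder 0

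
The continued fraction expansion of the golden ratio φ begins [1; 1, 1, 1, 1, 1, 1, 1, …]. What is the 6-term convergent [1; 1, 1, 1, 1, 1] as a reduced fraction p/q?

13/8

Build up convergents one term at a time:
a_0 = 1: 1/1
a_1 = 1: 2/1
a_2 = 1: 3/2
a_3 = 1: 5/3
a_4 = 1: 8/5
a_5 = 1: 13/8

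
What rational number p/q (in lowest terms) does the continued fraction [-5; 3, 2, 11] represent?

-377/80

a_0 = -5: -5/1
a_1 = 3: -14/3
a_2 = 2: -33/7
a_3 = 11: -377/80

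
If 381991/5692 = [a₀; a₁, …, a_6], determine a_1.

Run the Euclidean algorithm, recording each quotient:
381991 = 67·5692 + 627, so a_0 = 67
5692 = 9·627 + 49, so a_1 = 9

9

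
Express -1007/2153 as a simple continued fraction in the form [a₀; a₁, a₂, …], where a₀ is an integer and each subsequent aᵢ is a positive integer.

[-1; 1, 1, 7, 4, 11, 3]

⌊-1007/2153⌋ = -1, remainder 1146
⌊2153/1146⌋ = 1, remainder 1007
⌊1146/1007⌋ = 1, remainder 139
⌊1007/139⌋ = 7, remainder 34
⌊139/34⌋ = 4, remainder 3
⌊34/3⌋ = 11, remainder 1
⌊3/1⌋ = 3, remainder 0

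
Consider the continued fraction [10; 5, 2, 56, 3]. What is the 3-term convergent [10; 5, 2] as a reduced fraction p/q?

Build up convergents one term at a time:
a_0 = 10: 10/1
a_1 = 5: 51/5
a_2 = 2: 112/11

112/11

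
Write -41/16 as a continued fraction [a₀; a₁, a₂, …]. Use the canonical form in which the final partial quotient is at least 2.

[-3; 2, 3, 2]

Repeatedly divide and take the remainder:
-41 = -3·16 + 7, so a_0 = -3
16 = 2·7 + 2, so a_1 = 2
7 = 3·2 + 1, so a_2 = 3
2 = 2·1 + 0, so a_3 = 2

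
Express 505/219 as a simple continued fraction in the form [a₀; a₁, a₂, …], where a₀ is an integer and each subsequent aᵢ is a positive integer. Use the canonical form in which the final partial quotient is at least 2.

[2; 3, 3, 1, 2, 1, 1, 2]

Repeatedly divide and take the remainder:
505 = 2·219 + 67, so a_0 = 2
219 = 3·67 + 18, so a_1 = 3
67 = 3·18 + 13, so a_2 = 3
18 = 1·13 + 5, so a_3 = 1
13 = 2·5 + 3, so a_4 = 2
5 = 1·3 + 2, so a_5 = 1
3 = 1·2 + 1, so a_6 = 1
2 = 2·1 + 0, so a_7 = 2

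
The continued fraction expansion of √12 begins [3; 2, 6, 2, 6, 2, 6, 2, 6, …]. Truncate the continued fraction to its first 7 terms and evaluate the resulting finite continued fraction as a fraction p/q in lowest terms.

Start with 6.
2 + 1/(6/1) = 2 + 1/6 = 13/6
6 + 1/(13/6) = 6 + 6/13 = 84/13
2 + 1/(84/13) = 2 + 13/84 = 181/84
6 + 1/(181/84) = 6 + 84/181 = 1170/181
2 + 1/(1170/181) = 2 + 181/1170 = 2521/1170
3 + 1/(2521/1170) = 3 + 1170/2521 = 8733/2521

8733/2521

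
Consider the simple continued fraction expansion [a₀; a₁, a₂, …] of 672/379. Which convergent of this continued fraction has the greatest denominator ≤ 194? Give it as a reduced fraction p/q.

211/119

a_0 = 1: 1/1  (≤ bound)
a_1 = 1: 2/1  (≤ bound)
a_2 = 3: 7/4  (≤ bound)
a_3 = 2: 16/9  (≤ bound)
a_4 = 2: 39/22  (≤ bound)
a_5 = 5: 211/119  (≤ bound)
a_6 = 3: 672/379  (> 194, stop)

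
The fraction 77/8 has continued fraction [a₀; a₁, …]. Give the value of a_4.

2

Run the Euclidean algorithm, recording each quotient:
77 ÷ 8 → quotient 9, remainder 5
8 ÷ 5 → quotient 1, remainder 3
5 ÷ 3 → quotient 1, remainder 2
3 ÷ 2 → quotient 1, remainder 1
2 ÷ 1 → quotient 2, remainder 0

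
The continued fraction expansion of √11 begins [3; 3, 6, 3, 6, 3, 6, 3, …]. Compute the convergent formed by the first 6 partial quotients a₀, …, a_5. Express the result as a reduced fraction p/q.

3970/1197

Work from the innermost term outward:
Start with 3.
6 + 1/(3/1) = 6 + 1/3 = 19/3
3 + 1/(19/3) = 3 + 3/19 = 60/19
6 + 1/(60/19) = 6 + 19/60 = 379/60
3 + 1/(379/60) = 3 + 60/379 = 1197/379
3 + 1/(1197/379) = 3 + 379/1197 = 3970/1197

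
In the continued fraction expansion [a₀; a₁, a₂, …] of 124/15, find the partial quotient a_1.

3

⌊124/15⌋ = 8, remainder 4
⌊15/4⌋ = 3, remainder 3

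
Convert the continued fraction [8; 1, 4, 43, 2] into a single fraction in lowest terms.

3846/437

Work from the innermost term outward:
Start with 2.
43 + 1/(2/1) = 43 + 1/2 = 87/2
4 + 1/(87/2) = 4 + 2/87 = 350/87
1 + 1/(350/87) = 1 + 87/350 = 437/350
8 + 1/(437/350) = 8 + 350/437 = 3846/437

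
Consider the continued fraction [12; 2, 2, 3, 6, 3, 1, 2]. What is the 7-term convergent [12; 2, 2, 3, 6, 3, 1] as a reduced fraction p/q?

5523/445

Starting at the tail and folding back:
Start with 1.
3 + 1/(1/1) = 3 + 1/1 = 4/1
6 + 1/(4/1) = 6 + 1/4 = 25/4
3 + 1/(25/4) = 3 + 4/25 = 79/25
2 + 1/(79/25) = 2 + 25/79 = 183/79
2 + 1/(183/79) = 2 + 79/183 = 445/183
12 + 1/(445/183) = 12 + 183/445 = 5523/445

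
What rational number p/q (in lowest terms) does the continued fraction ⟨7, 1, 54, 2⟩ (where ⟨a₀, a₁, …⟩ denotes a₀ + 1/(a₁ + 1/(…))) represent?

886/111

Start with 2.
54 + 1/(2/1) = 54 + 1/2 = 109/2
1 + 1/(109/2) = 1 + 2/109 = 111/109
7 + 1/(111/109) = 7 + 109/111 = 886/111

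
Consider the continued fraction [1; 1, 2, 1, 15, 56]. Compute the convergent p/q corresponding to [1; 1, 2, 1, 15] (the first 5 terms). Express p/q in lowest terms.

Collapse the nested fraction from the inside out:
Start with 15.
1 + 1/(15/1) = 1 + 1/15 = 16/15
2 + 1/(16/15) = 2 + 15/16 = 47/16
1 + 1/(47/16) = 1 + 16/47 = 63/47
1 + 1/(63/47) = 1 + 47/63 = 110/63

110/63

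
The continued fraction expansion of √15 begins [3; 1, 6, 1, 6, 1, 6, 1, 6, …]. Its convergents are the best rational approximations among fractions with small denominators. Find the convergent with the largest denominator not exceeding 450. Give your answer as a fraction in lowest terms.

a_0 = 3: 3/1  (≤ bound)
a_1 = 1: 4/1  (≤ bound)
a_2 = 6: 27/7  (≤ bound)
a_3 = 1: 31/8  (≤ bound)
a_4 = 6: 213/55  (≤ bound)
a_5 = 1: 244/63  (≤ bound)
a_6 = 6: 1677/433  (≤ bound)
a_7 = 1: 1921/496  (> 450, stop)

1677/433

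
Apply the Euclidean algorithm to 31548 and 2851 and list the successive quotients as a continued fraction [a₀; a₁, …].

[11; 15, 4, 15, 3]

Apply division with remainder until the remainder is 0:
31548 = 11·2851 + 187, so a_0 = 11
2851 = 15·187 + 46, so a_1 = 15
187 = 4·46 + 3, so a_2 = 4
46 = 15·3 + 1, so a_3 = 15
3 = 3·1 + 0, so a_4 = 3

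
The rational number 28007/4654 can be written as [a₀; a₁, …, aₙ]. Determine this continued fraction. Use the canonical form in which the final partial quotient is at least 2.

[6; 56, 13, 1, 5]

Run the Euclidean algorithm, recording each quotient:
28007 = 6·4654 + 83, so a_0 = 6
4654 = 56·83 + 6, so a_1 = 56
83 = 13·6 + 5, so a_2 = 13
6 = 1·5 + 1, so a_3 = 1
5 = 5·1 + 0, so a_4 = 5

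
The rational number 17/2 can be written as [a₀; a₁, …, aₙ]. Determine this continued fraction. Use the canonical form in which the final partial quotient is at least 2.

17 ÷ 2 → quotient 8, remainder 1
2 ÷ 1 → quotient 2, remainder 0

[8; 2]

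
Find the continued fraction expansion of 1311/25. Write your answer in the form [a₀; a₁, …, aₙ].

[52; 2, 3, 1, 2]

1311 ÷ 25 → quotient 52, remainder 11
25 ÷ 11 → quotient 2, remainder 3
11 ÷ 3 → quotient 3, remainder 2
3 ÷ 2 → quotient 1, remainder 1
2 ÷ 1 → quotient 2, remainder 0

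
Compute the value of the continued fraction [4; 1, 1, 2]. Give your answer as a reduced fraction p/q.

Start with 2.
1 + 1/(2/1) = 1 + 1/2 = 3/2
1 + 1/(3/2) = 1 + 2/3 = 5/3
4 + 1/(5/3) = 4 + 3/5 = 23/5

23/5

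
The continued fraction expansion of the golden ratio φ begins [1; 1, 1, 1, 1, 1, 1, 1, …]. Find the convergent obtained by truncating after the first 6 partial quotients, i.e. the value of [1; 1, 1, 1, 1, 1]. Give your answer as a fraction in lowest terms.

13/8

Starting at the tail and folding back:
Start with 1.
1 + 1/(1/1) = 1 + 1/1 = 2/1
1 + 1/(2/1) = 1 + 1/2 = 3/2
1 + 1/(3/2) = 1 + 2/3 = 5/3
1 + 1/(5/3) = 1 + 3/5 = 8/5
1 + 1/(8/5) = 1 + 5/8 = 13/8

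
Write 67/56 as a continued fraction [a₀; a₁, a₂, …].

Apply division with remainder until the remainder is 0:
⌊67/56⌋ = 1, remainder 11
⌊56/11⌋ = 5, remainder 1
⌊11/1⌋ = 11, remainder 0

[1; 5, 11]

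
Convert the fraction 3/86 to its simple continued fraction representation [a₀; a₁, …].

[0; 28, 1, 2]

Apply division with remainder until the remainder is 0:
⌊3/86⌋ = 0, remainder 3
⌊86/3⌋ = 28, remainder 2
⌊3/2⌋ = 1, remainder 1
⌊2/1⌋ = 2, remainder 0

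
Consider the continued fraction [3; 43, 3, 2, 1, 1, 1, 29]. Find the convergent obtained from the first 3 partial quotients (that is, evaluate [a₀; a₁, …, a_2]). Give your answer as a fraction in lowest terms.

393/130

Use the convergent recurrence hₖ = aₖ·hₖ₋₁ + hₖ₋₂ (and likewise for the denominators kₖ):
a_0 = 3: 3/1
a_1 = 43: 130/43
a_2 = 3: 393/130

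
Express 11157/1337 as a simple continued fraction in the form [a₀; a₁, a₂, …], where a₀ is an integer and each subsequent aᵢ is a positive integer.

[8; 2, 1, 9, 46]

11157 ÷ 1337 → quotient 8, remainder 461
1337 ÷ 461 → quotient 2, remainder 415
461 ÷ 415 → quotient 1, remainder 46
415 ÷ 46 → quotient 9, remainder 1
46 ÷ 1 → quotient 46, remainder 0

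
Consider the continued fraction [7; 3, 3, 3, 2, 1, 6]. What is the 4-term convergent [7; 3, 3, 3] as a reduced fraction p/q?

Collapse the nested fraction from the inside out:
Start with 3.
3 + 1/(3/1) = 3 + 1/3 = 10/3
3 + 1/(10/3) = 3 + 3/10 = 33/10
7 + 1/(33/10) = 7 + 10/33 = 241/33

241/33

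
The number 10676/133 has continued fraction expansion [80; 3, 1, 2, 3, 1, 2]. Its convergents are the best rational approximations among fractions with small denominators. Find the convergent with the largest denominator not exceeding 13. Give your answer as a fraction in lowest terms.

a_0 = 80: 80/1  (≤ bound)
a_1 = 3: 241/3  (≤ bound)
a_2 = 1: 321/4  (≤ bound)
a_3 = 2: 883/11  (≤ bound)
a_4 = 3: 2970/37  (> 13, stop)

883/11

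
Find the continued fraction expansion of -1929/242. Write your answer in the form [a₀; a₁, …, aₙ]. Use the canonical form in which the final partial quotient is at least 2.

Run the Euclidean algorithm, recording each quotient:
-1929 = -8·242 + 7, so a_0 = -8
242 = 34·7 + 4, so a_1 = 34
7 = 1·4 + 3, so a_2 = 1
4 = 1·3 + 1, so a_3 = 1
3 = 3·1 + 0, so a_4 = 3

[-8; 34, 1, 1, 3]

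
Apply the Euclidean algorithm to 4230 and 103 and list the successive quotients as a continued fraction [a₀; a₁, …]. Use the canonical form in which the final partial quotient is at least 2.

4230 = 41·103 + 7, so a_0 = 41
103 = 14·7 + 5, so a_1 = 14
7 = 1·5 + 2, so a_2 = 1
5 = 2·2 + 1, so a_3 = 2
2 = 2·1 + 0, so a_4 = 2

[41; 14, 1, 2, 2]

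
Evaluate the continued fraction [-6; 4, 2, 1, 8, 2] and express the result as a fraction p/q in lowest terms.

-1379/239

Starting at the tail and folding back:
Start with 2.
8 + 1/(2/1) = 8 + 1/2 = 17/2
1 + 1/(17/2) = 1 + 2/17 = 19/17
2 + 1/(19/17) = 2 + 17/19 = 55/19
4 + 1/(55/19) = 4 + 19/55 = 239/55
-6 + 1/(239/55) = -6 + 55/239 = -1379/239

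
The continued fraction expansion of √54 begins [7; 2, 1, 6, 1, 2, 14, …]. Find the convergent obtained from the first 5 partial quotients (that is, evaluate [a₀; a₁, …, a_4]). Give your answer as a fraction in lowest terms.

169/23

Compute successive convergents:
a_0 = 7: 7/1
a_1 = 2: 15/2
a_2 = 1: 22/3
a_3 = 6: 147/20
a_4 = 1: 169/23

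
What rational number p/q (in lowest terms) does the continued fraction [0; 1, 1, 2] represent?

3/5

a_0 = 0: 0/1
a_1 = 1: 1/1
a_2 = 1: 1/2
a_3 = 2: 3/5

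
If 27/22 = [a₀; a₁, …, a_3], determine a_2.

2

27 ÷ 22 → quotient 1, remainder 5
22 ÷ 5 → quotient 4, remainder 2
5 ÷ 2 → quotient 2, remainder 1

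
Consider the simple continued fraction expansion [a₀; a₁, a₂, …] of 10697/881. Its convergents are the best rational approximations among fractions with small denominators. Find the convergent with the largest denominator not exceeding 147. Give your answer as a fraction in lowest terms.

List convergents until the denominator exceeds the bound:
a_0 = 12: 12/1  (≤ bound)
a_1 = 7: 85/7  (≤ bound)
a_2 = 20: 1712/141  (≤ bound)
a_3 = 1: 1797/148  (> 147, stop)

1712/141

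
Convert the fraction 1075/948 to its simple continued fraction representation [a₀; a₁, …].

Apply division with remainder until the remainder is 0:
1075 = 1·948 + 127, so a_0 = 1
948 = 7·127 + 59, so a_1 = 7
127 = 2·59 + 9, so a_2 = 2
59 = 6·9 + 5, so a_3 = 6
9 = 1·5 + 4, so a_4 = 1
5 = 1·4 + 1, so a_5 = 1
4 = 4·1 + 0, so a_6 = 4

[1; 7, 2, 6, 1, 1, 4]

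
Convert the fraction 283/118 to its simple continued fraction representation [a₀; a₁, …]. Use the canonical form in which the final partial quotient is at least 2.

[2; 2, 1, 1, 23]

283 = 2·118 + 47, so a_0 = 2
118 = 2·47 + 24, so a_1 = 2
47 = 1·24 + 23, so a_2 = 1
24 = 1·23 + 1, so a_3 = 1
23 = 23·1 + 0, so a_4 = 23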